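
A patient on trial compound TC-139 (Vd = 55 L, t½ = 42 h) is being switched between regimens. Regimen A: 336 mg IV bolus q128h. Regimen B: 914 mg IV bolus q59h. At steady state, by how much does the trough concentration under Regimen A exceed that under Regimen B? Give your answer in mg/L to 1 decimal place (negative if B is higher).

-9.2 mg/L

Regimen A: f = (1/2)^(128/42) ≈ 0.1209; Cmin,ss = (336/55)·f/(1−f) ≈ 0.840 mg/L.
Regimen B: f = (1/2)^(59/42) ≈ 0.3777; Cmin,ss = (914/55)·f/(1−f) ≈ 10.086 mg/L.
Difference ≈ 0.840 − 10.086 ≈ -9.246 mg/L.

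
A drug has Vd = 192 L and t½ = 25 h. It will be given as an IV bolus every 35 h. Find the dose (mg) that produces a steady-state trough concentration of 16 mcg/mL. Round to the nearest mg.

5035 mg

τ/t½ = 35/25 ≈ 1.4, so f = (1/2)^(35/25) ≈ 0.378929.
Cmin,ss = (D/Vd)·f/(1−f), so D = Cmin,ss·Vd·(1−f)/f.
D = 16 × 192 × (1−f)/f ≈ 16 × 192 × 1.63902 ≈ 5035.07 mg.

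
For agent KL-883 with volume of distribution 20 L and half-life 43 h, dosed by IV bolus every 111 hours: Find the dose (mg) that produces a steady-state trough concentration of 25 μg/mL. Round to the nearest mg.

τ/t½ = 111/43 ≈ 2.5814, so f = (1/2)^(111/43) ≈ 0.167079.
Cmin,ss = (D/Vd)·f/(1−f), so D = Cmin,ss·Vd·(1−f)/f.
D = 25 × 20 × (1−f)/f ≈ 25 × 20 × 4.98519 ≈ 2492.60 mg.

2493 mg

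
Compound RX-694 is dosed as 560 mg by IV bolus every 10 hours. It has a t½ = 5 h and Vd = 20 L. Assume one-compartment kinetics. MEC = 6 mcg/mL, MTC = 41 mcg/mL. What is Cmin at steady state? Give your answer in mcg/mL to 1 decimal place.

9.3 mcg/mL

τ = 10 h = 2 half-lives, so f = (1/2)^2 = 0.25.
At steady state, R = 1/(1 − 0.25) = 4/3.
Single-dose peak C₀ = D/Vd = 560/20 = 28 mcg/mL.
Steady-state peak Cmax,ss = C₀·R = 28 × 4/3 ≈ 37.333 mcg/mL.
Steady-state trough Cmin,ss = Cmax,ss·f ≈ 37.333 × 0.25 ≈ 9.333 mcg/mL.
Trough 9.3 mcg/mL vs MEC 6 mcg/mL: adequate.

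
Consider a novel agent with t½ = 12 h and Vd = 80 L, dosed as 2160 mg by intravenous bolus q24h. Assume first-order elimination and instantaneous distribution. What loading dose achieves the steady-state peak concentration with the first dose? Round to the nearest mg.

2880 mg

f = (1/2)^(24/12) ≈ 0.250000; accumulation ratio R = 1/(1−f) ≈ 1.33333.
Loading dose to hit Cmax,ss on first dose: D_load = D_maint·R ≈ 2160 × 1.33333 ≈ 2879.99 mg.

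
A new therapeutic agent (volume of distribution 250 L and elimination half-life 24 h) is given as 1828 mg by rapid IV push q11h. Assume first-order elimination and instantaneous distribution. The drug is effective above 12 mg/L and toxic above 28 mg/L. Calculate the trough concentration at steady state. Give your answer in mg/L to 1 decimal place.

τ/t½ = 11/24 ≈ 0.45833, so fraction remaining f = (1/2)^(11/24) ≈ 0.7278.
At steady state, accumulation factor R = 1/(1 − e^(−kτ)) ≈ 3.6738.
Single-dose peak C₀ = D/Vd = 1828/250 ≈ 7.312 mg/L.
Steady-state peak Cmax,ss = C₀·R ≈ 7.312 × 3.6738 ≈ 26.863 mg/L.
One interval later, Cmin,ss = Cmax,ss·e^(−kτ) ≈ 26.863 × 0.7278 ≈ 19.551 mg/L.
Trough 19.6 mg/L vs MEC 12 mg/L: adequate.

19.6 mg/L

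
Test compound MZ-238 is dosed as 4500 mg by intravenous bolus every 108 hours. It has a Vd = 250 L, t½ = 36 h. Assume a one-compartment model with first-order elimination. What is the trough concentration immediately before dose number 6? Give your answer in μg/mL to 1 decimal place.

f = (1/2)^(τ/t½) = (1/2)^(108/36) ≈ 0.1250.
C₀ = D/Vd = 4500/250 ≈ 18.000 μg/mL.
Before the 6th dose, 5 doses have been given. Superposition: Cmin = C₀·(f + f² + … + f^5).
≈ 18.000 × (0.1250 + 0.0156 + 0.0020 + 0.0002 + 0.0000) ≈ 18.000 × 0.1428 ≈ 2.570 μg/mL.

2.6 μg/mL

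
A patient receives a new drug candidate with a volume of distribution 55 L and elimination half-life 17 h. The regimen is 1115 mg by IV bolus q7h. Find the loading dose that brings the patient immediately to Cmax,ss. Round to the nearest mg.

4491 mg

f = (1/2)^(7/17) ≈ 0.751703; accumulation ratio R = 1/(1−f) ≈ 4.02743.
Loading dose to hit Cmax,ss on first dose: D_load = D_maint·R ≈ 1115 × 4.02743 ≈ 4490.58 mg.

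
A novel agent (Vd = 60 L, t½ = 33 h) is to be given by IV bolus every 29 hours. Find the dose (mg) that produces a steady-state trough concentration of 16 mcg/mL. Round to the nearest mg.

τ/t½ = 29/33 ≈ 0.87879, so f = (1/2)^(29/33) ≈ 0.543824.
Cmin,ss = (D/Vd)·f/(1−f), so D = Cmin,ss·Vd·(1−f)/f.
D = 16 × 60 × (1−f)/f ≈ 16 × 60 × 0.83883 ≈ 805.28 mg.

805 mg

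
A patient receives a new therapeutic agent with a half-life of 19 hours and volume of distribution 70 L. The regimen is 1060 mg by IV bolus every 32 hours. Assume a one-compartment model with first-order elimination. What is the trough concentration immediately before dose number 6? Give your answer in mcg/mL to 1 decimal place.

6.8 mcg/mL

f = (1/2)^(τ/t½) = (1/2)^(32/19) ≈ 0.3112.
C₀ = D/Vd = 1060/70 ≈ 15.143 mcg/mL.
Before the 6th dose, 5 doses have been given. Superposition: Cmin = C₀·(f + f² + … + f^5).
≈ 15.143 × (0.3112 + 0.0968 + 0.0301 + 0.0094 + 0.0029) ≈ 15.143 × 0.4504 ≈ 6.820 mcg/mL.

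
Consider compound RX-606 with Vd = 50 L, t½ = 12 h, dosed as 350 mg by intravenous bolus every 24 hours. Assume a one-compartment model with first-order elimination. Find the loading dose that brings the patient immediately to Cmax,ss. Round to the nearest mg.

f = (1/2)^(24/12) ≈ 0.250000; accumulation ratio R = 1/(1−f) ≈ 1.33333.
Loading dose to hit Cmax,ss on first dose: D_load = D_maint·R ≈ 350 × 1.33333 ≈ 466.67 mg.

467 mg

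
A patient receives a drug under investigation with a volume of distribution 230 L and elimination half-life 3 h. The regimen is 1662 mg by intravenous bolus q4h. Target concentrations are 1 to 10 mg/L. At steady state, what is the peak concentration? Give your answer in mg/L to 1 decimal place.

12.0 mg/L

Over one 4-h interval, 4/3 ≈ 1.3333 half-lives elapse, leaving f ≈ 0.3969 of each dose.
Accumulation ratio R = 1/(1 − f) ≈ 1/0.6031 ≈ 1.6581.
Single-dose peak C₀ = D/Vd = 1662/230 ≈ 7.226 mg/L.
Steady-state peak Cmax,ss = C₀·R ≈ 7.226 × 1.6581 ≈ 11.981 mg/L.
Peak 12.0 mg/L vs MTC 10 mg/L: exceeds toxic threshold.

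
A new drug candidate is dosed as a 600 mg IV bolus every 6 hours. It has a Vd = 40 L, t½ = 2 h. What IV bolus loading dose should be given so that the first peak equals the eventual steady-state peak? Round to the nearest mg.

f = (1/2)^(6/2) ≈ 0.125000; accumulation ratio R = 1/(1−f) ≈ 1.14286.
Loading dose to hit Cmax,ss on first dose: D_load = D_maint·R ≈ 600 × 1.14286 ≈ 685.72 mg.

686 mg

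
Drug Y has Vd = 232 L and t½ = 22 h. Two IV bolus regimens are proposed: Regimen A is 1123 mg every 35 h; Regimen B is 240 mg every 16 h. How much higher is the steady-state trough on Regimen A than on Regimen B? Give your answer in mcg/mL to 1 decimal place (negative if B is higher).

0.8 mcg/mL

Regimen A: f = (1/2)^(35/22) ≈ 0.3320; Cmin,ss = (1123/232)·f/(1−f) ≈ 2.406 mcg/mL.
Regimen B: f = (1/2)^(16/22) ≈ 0.6040; Cmin,ss = (240/232)·f/(1−f) ≈ 1.578 mcg/mL.
Difference ≈ 2.406 − 1.578 ≈ 0.828 mcg/mL.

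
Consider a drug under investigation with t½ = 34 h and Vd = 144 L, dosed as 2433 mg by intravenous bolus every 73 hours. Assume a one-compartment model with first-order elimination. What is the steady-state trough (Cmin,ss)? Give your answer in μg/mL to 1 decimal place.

4.9 μg/mL

k = ln2/t½ = ln2/34 ≈ 0.020387 h⁻¹; fraction remaining f = e^(−kτ) = e^(−0.020387×73) ≈ 0.2258.
Each bolus raises the concentration by D/Vd = 2433/144 ≈ 16.896 μg/mL.
Steady-state trough Cmin,ss = C₀·f/(1−f) ≈ 16.896 × 0.2258/0.7742 ≈ 4.928 μg/mL.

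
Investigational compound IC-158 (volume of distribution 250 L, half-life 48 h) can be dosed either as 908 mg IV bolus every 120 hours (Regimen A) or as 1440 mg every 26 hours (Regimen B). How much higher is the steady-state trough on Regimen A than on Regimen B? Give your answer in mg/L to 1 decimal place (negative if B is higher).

-11.9 mg/L

Regimen A: f = (1/2)^(120/48) ≈ 0.1768; Cmin,ss = (908/250)·f/(1−f) ≈ 0.780 mg/L.
Regimen B: f = (1/2)^(26/48) ≈ 0.6870; Cmin,ss = (1440/250)·f/(1−f) ≈ 12.643 mg/L.
Difference ≈ 0.780 − 12.643 ≈ -11.863 mg/L.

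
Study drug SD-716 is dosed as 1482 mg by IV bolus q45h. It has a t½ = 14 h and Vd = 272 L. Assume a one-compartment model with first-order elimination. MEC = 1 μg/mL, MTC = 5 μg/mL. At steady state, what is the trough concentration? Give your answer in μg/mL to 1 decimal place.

0.7 μg/mL

Over one 45-h interval, 45/14 ≈ 3.2143 half-lives elapse, leaving f ≈ 0.1077 of each dose.
Each bolus raises the concentration by D/Vd = 1482/272 ≈ 5.449 μg/mL.
Steady-state trough Cmin,ss = C₀·f/(1−f) ≈ 5.449 × 0.1077/0.8923 ≈ 0.658 μg/mL.
Trough 0.7 μg/mL vs MEC 1 μg/mL: subtherapeutic.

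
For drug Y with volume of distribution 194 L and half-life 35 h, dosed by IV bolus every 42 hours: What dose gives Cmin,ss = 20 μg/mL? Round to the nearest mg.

5034 mg

τ/t½ = 42/35 ≈ 1.2, so f = (1/2)^(42/35) ≈ 0.435275.
Cmin,ss = (D/Vd)·f/(1−f), so D = Cmin,ss·Vd·(1−f)/f.
D = 20 × 194 × (1−f)/f ≈ 20 × 194 × 1.29740 ≈ 5033.91 mg.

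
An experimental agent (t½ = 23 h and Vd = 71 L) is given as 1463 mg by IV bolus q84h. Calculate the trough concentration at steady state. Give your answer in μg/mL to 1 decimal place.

1.8 μg/mL

k = ln2/t½ = ln2/23 ≈ 0.030137 h⁻¹; fraction remaining f = e^(−kτ) = e^(−0.030137×84) ≈ 0.0795.
At steady state, accumulation factor R = 1/(1 − e^(−kτ)) ≈ 1.0864.
Each bolus raises the concentration by D/Vd = 1463/71 ≈ 20.606 μg/mL.
Cmax,ss = C₀/(1 − f) ≈ 20.606/0.9205 ≈ 22.386 μg/mL.
One interval later, Cmin,ss = Cmax,ss·e^(−kτ) ≈ 22.386 × 0.0795 ≈ 1.780 μg/mL.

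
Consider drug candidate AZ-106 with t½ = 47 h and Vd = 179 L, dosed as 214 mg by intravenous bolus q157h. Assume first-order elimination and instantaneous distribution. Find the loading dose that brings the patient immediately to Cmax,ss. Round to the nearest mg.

f = (1/2)^(157/47) ≈ 0.098726; accumulation ratio R = 1/(1−f) ≈ 1.10954.
Loading dose to hit Cmax,ss on first dose: D_load = D_maint·R ≈ 214 × 1.10954 ≈ 237.44 mg.

237 mg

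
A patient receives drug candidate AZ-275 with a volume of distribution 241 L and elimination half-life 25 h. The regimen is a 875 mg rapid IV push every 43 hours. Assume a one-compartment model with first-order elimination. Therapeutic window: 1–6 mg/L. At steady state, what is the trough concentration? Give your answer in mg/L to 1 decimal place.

Over one 43-h interval, 43/25 ≈ 1.72 half-lives elapse, leaving f ≈ 0.3035 of each dose.
Each bolus raises the concentration by D/Vd = 875/241 ≈ 3.631 mg/L.
Steady-state trough Cmin,ss = C₀·f/(1−f) ≈ 3.631 × 0.3035/0.6965 ≈ 1.582 mg/L.
Trough 1.6 mg/L vs MEC 1 mg/L: adequate.

1.6 mg/L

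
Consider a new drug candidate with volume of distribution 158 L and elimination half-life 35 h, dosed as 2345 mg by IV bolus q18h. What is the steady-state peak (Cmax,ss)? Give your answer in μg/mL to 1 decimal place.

Over one 18-h interval, 18/35 ≈ 0.51429 half-lives elapse, leaving f ≈ 0.7001 of each dose.
At steady state, accumulation factor R = 1/(1 − e^(−kτ)) ≈ 3.3344.
Single-dose peak C₀ = D/Vd = 2345/158 ≈ 14.842 μg/mL.
Steady-state peak Cmax,ss = C₀·R ≈ 14.842 × 3.3344 ≈ 49.489 μg/mL.

49.5 μg/mL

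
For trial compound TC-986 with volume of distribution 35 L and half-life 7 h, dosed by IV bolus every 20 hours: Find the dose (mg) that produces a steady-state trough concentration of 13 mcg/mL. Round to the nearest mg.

τ/t½ = 20/7 ≈ 2.8571, so f = (1/2)^(20/7) ≈ 0.138011.
Cmin,ss = (D/Vd)·f/(1−f), so D = Cmin,ss·Vd·(1−f)/f.
D = 13 × 35 × (1−f)/f ≈ 13 × 35 × 6.24580 ≈ 2841.84 mg.

2842 mg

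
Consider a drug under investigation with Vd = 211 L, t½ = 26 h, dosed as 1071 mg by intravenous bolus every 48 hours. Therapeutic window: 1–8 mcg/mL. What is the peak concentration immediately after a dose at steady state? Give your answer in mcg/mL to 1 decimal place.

7.0 mcg/mL

Over one 48-h interval, 48/26 ≈ 1.8462 half-lives elapse, leaving f ≈ 0.2781 of each dose.
Accumulation ratio R = 1/(1 − f) ≈ 1/0.7219 ≈ 1.3852.
Each bolus raises the concentration by D/Vd = 1071/211 ≈ 5.076 mcg/mL.
Steady-state peak Cmax,ss = C₀·R ≈ 5.076 × 1.3852 ≈ 7.031 mcg/mL.
Peak 7.0 mcg/mL vs MTC 8 mcg/mL: below toxic threshold.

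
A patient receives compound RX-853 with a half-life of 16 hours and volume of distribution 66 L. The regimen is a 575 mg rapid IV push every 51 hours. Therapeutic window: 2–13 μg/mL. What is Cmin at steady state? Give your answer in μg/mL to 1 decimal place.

τ/t½ = 51/16 ≈ 3.1875, so fraction remaining f = (1/2)^(51/16) ≈ 0.1098.
Accumulation ratio R = 1/(1 − f) ≈ 1/0.8902 ≈ 1.1233.
Each bolus raises the concentration by D/Vd = 575/66 ≈ 8.712 μg/mL.
Cmax,ss = C₀/(1 − f) ≈ 8.712/0.8902 ≈ 9.787 μg/mL.
Steady-state trough Cmin,ss = Cmax,ss·f ≈ 9.787 × 0.1098 ≈ 1.075 μg/mL.
Trough 1.1 μg/mL vs MEC 2 μg/mL: subtherapeutic.

1.1 μg/mL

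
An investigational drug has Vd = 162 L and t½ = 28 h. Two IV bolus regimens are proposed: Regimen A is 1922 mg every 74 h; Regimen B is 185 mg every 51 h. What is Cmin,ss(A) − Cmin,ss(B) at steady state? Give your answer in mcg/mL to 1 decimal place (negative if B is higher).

Regimen A: f = (1/2)^(74/28) ≈ 0.1601; Cmin,ss = (1922/162)·f/(1−f) ≈ 2.262 mcg/mL.
Regimen B: f = (1/2)^(51/28) ≈ 0.2829; Cmin,ss = (185/162)·f/(1−f) ≈ 0.451 mcg/mL.
Difference ≈ 2.262 − 0.451 ≈ 1.811 mcg/mL.

1.8 mcg/mL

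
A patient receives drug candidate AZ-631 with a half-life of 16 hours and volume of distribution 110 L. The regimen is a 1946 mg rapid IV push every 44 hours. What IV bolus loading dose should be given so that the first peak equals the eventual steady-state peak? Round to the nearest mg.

f = (1/2)^(44/16) ≈ 0.148651; accumulation ratio R = 1/(1−f) ≈ 1.17461.
Loading dose to hit Cmax,ss on first dose: D_load = D_maint·R ≈ 1946 × 1.17461 ≈ 2285.79 mg.

2286 mg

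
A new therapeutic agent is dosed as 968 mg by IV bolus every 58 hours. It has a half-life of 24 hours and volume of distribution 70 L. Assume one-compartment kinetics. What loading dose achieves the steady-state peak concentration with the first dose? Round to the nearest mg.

1191 mg

f = (1/2)^(58/24) ≈ 0.187288; accumulation ratio R = 1/(1−f) ≈ 1.23045.
Loading dose to hit Cmax,ss on first dose: D_load = D_maint·R ≈ 968 × 1.23045 ≈ 1191.08 mg.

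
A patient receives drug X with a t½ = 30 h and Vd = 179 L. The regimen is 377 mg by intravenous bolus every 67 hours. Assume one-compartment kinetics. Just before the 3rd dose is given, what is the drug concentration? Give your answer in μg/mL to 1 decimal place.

f = (1/2)^(τ/t½) = (1/2)^(67/30) ≈ 0.2127.
C₀ = D/Vd = 377/179 ≈ 2.106 μg/mL.
Before the 3rd dose, 2 doses have been given. Superposition: Cmin = C₀·(f + f²).
≈ 2.106 × (0.2127 + 0.0452) ≈ 2.106 × 0.2579 ≈ 0.543 μg/mL.

0.5 μg/mL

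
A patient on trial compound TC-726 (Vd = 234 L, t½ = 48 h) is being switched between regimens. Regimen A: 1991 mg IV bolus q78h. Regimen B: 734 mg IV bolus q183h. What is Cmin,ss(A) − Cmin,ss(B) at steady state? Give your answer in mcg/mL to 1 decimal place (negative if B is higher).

3.8 mcg/mL

Regimen A: f = (1/2)^(78/48) ≈ 0.3242; Cmin,ss = (1991/234)·f/(1−f) ≈ 4.082 mcg/mL.
Regimen B: f = (1/2)^(183/48) ≈ 0.0712; Cmin,ss = (734/234)·f/(1−f) ≈ 0.240 mcg/mL.
Difference ≈ 4.082 − 0.240 ≈ 3.842 mcg/mL.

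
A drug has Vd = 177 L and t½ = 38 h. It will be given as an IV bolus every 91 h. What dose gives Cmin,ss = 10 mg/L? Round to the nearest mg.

7538 mg

τ/t½ = 91/38 ≈ 2.3947, so f = (1/2)^(91/38) ≈ 0.190157.
Cmin,ss = (D/Vd)·f/(1−f), so D = Cmin,ss·Vd·(1−f)/f.
D = 10 × 177 × (1−f)/f ≈ 10 × 177 × 4.25881 ≈ 7538.09 mg.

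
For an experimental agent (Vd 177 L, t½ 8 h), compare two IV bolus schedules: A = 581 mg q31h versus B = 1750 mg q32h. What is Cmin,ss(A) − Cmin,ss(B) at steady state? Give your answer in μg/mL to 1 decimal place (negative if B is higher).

Regimen A: f = (1/2)^(31/8) ≈ 0.0682; Cmin,ss = (581/177)·f/(1−f) ≈ 0.240 μg/mL.
Regimen B: f = (1/2)^(32/8) ≈ 0.0625; Cmin,ss = (1750/177)·f/(1−f) ≈ 0.659 μg/mL.
Difference ≈ 0.240 − 0.659 ≈ -0.419 μg/mL.

-0.4 μg/mL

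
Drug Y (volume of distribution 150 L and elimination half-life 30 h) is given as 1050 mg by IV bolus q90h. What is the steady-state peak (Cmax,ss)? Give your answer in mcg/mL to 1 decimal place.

The dosing interval is 3 half-lives, so f = 2^(−3) = 0.125.
At steady state, R = 1/(1 − 0.125) = 8/7.
Single-dose peak C₀ = D/Vd = 1050/150 = 7 mcg/mL.
Steady-state peak Cmax,ss = C₀·R = 7 × 8/7 ≈ 8.000 mcg/mL.

8.0 mcg/mL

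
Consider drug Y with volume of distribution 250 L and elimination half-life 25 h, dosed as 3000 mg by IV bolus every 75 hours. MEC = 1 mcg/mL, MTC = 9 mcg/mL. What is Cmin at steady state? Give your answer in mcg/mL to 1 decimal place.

τ = 75 h = 3 half-lives, so f = (1/2)^3 = 0.125.
Accumulation ratio R = 1/(1 − f) = 1/0.875 = 8/7.
Single-dose peak C₀ = D/Vd = 3000/250 = 12 mcg/mL.
Steady-state peak Cmax,ss = C₀·R = 12 × 8/7 ≈ 13.714 mcg/mL.
Steady-state trough Cmin,ss = Cmax,ss·f ≈ 13.714 × 0.125 ≈ 1.714 mcg/mL.
Trough 1.7 mcg/mL vs MEC 1 mcg/mL: adequate.

1.7 mcg/mL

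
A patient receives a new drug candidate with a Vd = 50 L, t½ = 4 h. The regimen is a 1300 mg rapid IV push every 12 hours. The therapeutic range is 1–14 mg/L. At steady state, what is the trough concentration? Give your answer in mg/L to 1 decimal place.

τ = 12 h = 3 half-lives, so f = (1/2)^3 = 0.125.
At steady state, R = 1/(1 − 0.125) = 8/7.
Single-dose peak C₀ = D/Vd = 1300/50 = 26 mg/L.
Steady-state peak Cmax,ss = C₀·R = 26 × 8/7 ≈ 29.714 mg/L.
Steady-state trough Cmin,ss = Cmax,ss·f ≈ 29.714 × 0.125 ≈ 3.714 mg/L.
Trough 3.7 mg/L vs MEC 1 mg/L: adequate.

3.7 mg/L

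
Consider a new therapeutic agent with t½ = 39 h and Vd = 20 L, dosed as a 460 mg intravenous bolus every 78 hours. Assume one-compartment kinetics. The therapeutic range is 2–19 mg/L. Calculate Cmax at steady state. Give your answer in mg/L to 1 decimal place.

τ = 78 h = 2 half-lives, so f = (1/2)^2 = 0.25.
Accumulation ratio R = 1/(1 − f) = 1/0.75 = 4/3.
Single-dose peak C₀ = D/Vd = 460/20 = 23 mg/L.
Steady-state peak Cmax,ss = C₀·R = 23 × 4/3 ≈ 30.667 mg/L.
Peak 30.7 mg/L vs MTC 19 mg/L: exceeds toxic threshold.

30.7 mg/L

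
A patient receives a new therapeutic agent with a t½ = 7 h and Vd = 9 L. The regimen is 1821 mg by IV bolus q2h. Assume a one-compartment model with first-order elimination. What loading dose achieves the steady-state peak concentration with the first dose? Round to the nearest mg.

10136 mg

f = (1/2)^(2/7) ≈ 0.820335; accumulation ratio R = 1/(1−f) ≈ 5.56591.
Loading dose to hit Cmax,ss on first dose: D_load = D_maint·R ≈ 1821 × 5.56591 ≈ 10135.52 mg.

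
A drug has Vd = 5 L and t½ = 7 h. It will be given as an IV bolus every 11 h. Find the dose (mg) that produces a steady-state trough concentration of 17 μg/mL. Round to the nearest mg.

168 mg

τ/t½ = 11/7 ≈ 1.5714, so f = (1/2)^(11/7) ≈ 0.336475.
Cmin,ss = (D/Vd)·f/(1−f), so D = Cmin,ss·Vd·(1−f)/f.
D = 17 × 5 × (1−f)/f ≈ 17 × 5 × 1.97199 ≈ 167.62 mg.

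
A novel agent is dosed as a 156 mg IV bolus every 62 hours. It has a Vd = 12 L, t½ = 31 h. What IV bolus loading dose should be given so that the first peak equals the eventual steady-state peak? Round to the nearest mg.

f = (1/2)^(62/31) ≈ 0.250000; accumulation ratio R = 1/(1−f) ≈ 1.33333.
Loading dose to hit Cmax,ss on first dose: D_load = D_maint·R ≈ 156 × 1.33333 ≈ 208.00 mg.

208 mg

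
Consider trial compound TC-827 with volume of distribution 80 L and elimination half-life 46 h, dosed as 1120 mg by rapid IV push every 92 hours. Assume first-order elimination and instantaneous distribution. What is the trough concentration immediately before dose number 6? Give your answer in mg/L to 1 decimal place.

4.7 mg/L

f = (1/2)^(τ/t½) = (1/2)^(92/46) ≈ 0.2500.
C₀ = D/Vd = 1120/80 ≈ 14.000 mg/L.
Before the 6th dose, 5 doses have been given. Superposition: Cmin = C₀·(f + f² + … + f^5).
≈ 14.000 × (0.2500 + 0.0625 + 0.0156 + 0.0039 + 0.0010) ≈ 14.000 × 0.3330 ≈ 4.662 mg/L.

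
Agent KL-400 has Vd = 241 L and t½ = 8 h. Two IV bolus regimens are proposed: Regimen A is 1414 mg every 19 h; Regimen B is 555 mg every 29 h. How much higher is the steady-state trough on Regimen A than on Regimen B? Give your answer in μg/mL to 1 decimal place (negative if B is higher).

Regimen A: f = (1/2)^(19/8) ≈ 0.1928; Cmin,ss = (1414/241)·f/(1−f) ≈ 1.401 μg/mL.
Regimen B: f = (1/2)^(29/8) ≈ 0.0811; Cmin,ss = (555/241)·f/(1−f) ≈ 0.203 μg/mL.
Difference ≈ 1.401 − 0.203 ≈ 1.198 μg/mL.

1.2 μg/mL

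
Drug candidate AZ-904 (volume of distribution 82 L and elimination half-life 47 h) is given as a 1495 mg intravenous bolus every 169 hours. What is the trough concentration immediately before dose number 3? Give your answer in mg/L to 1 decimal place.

f = (1/2)^(τ/t½) = (1/2)^(169/47) ≈ 0.0827.
C₀ = D/Vd = 1495/82 ≈ 18.232 mg/L.
Before the 3rd dose, 2 doses have been given. Superposition: Cmin = C₀·(f + f²).
≈ 18.232 × (0.0827 + 0.0068) ≈ 18.232 × 0.0895 ≈ 1.632 mg/L.

1.6 mg/L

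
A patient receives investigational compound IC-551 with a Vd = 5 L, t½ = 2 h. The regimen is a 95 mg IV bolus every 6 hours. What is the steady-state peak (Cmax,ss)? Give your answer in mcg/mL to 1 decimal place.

The dosing interval is 3 half-lives, so f = 2^(−3) = 0.125.
At steady state, R = 1/(1 − 0.125) = 8/7.
Single-dose peak C₀ = D/Vd = 95/5 = 19 mcg/mL.
Steady-state peak Cmax,ss = C₀·R = 19 × 8/7 ≈ 21.714 mcg/mL.

21.7 mcg/mL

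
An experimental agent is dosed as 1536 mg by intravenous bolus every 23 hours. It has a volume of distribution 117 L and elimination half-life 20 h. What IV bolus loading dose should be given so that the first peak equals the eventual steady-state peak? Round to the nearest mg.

f = (1/2)^(23/20) ≈ 0.450625; accumulation ratio R = 1/(1−f) ≈ 1.82025.
Loading dose to hit Cmax,ss on first dose: D_load = D_maint·R ≈ 1536 × 1.82025 ≈ 2795.90 mg.

2796 mg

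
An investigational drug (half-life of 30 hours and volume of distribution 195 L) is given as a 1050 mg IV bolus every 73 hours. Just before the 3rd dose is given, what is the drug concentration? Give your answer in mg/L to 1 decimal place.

1.2 mg/L

f = (1/2)^(τ/t½) = (1/2)^(73/30) ≈ 0.1851.
C₀ = D/Vd = 1050/195 ≈ 5.385 mg/L.
Before the 3rd dose, 2 doses have been given. Superposition: Cmin = C₀·(f + f²).
≈ 5.385 × (0.1851 + 0.0343) ≈ 5.385 × 0.2194 ≈ 1.181 mg/L.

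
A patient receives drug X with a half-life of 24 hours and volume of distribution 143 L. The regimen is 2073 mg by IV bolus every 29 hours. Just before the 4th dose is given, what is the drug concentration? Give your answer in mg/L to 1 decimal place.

f = (1/2)^(τ/t½) = (1/2)^(29/24) ≈ 0.4328.
C₀ = D/Vd = 2073/143 ≈ 14.497 mg/L.
Before the 4th dose, 3 doses have been given. Superposition: Cmin = C₀·(f + f² + … + f^3).
≈ 14.497 × (0.4328 + 0.1873 + 0.0811) ≈ 14.497 × 0.7012 ≈ 10.165 mg/L.

10.2 mg/L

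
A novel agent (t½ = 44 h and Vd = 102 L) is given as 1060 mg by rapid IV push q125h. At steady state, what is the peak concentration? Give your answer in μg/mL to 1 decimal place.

Over one 125-h interval, 125/44 ≈ 2.8409 half-lives elapse, leaving f ≈ 0.1396 of each dose.
At steady state, accumulation factor R = 1/(1 − e^(−kτ)) ≈ 1.1623.
Single-dose peak C₀ = D/Vd = 1060/102 ≈ 10.392 μg/mL.
Cmax,ss = C₀/(1 − f) ≈ 10.392/0.8604 ≈ 12.078 μg/mL.

12.1 μg/mL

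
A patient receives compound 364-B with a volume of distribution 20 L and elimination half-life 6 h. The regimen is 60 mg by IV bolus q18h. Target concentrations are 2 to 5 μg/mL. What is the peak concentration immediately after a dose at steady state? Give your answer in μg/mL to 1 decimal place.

The dosing interval is 3 half-lives, so f = 2^(−3) = 0.125.
Accumulation ratio R = 1/(1 − f) = 1/0.875 = 8/7.
Single-dose peak C₀ = D/Vd = 60/20 = 3 μg/mL.
Steady-state peak Cmax,ss = C₀·R = 3 × 8/7 ≈ 3.429 μg/mL.
Peak 3.4 μg/mL vs MTC 5 μg/mL: below toxic threshold.

3.4 μg/mL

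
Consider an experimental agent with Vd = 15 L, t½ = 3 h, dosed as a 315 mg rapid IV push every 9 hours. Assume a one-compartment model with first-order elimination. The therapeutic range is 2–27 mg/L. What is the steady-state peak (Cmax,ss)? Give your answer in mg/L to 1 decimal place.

24.0 mg/L

τ = 9 h = 3 half-lives, so f = (1/2)^3 = 0.125.
At steady state, R = 1/(1 − 0.125) = 8/7.
Single-dose peak C₀ = D/Vd = 315/15 = 21 mg/L.
Steady-state peak Cmax,ss = C₀·R = 21 × 8/7 ≈ 24.000 mg/L.
Peak 24.0 mg/L vs MTC 27 mg/L: below toxic threshold.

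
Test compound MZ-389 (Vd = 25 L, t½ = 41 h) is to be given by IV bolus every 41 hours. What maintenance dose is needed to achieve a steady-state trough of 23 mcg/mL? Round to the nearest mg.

575 mg

τ/t½ = 41/41 ≈ 1, so f = (1/2)^(41/41) ≈ 0.500000.
Cmin,ss = (D/Vd)·f/(1−f), so D = Cmin,ss·Vd·(1−f)/f.
D = 23 × 25 × (1−f)/f ≈ 23 × 25 × 1.00000 ≈ 575.00 mg.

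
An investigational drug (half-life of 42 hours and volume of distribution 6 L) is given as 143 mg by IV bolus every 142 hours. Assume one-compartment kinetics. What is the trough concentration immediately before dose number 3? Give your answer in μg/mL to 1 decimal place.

f = (1/2)^(τ/t½) = (1/2)^(142/42) ≈ 0.0960.
C₀ = D/Vd = 143/6 ≈ 23.833 μg/mL.
Before the 3rd dose, 2 doses have been given. Superposition: Cmin = C₀·(f + f²).
≈ 23.833 × (0.0960 + 0.0092) ≈ 23.833 × 0.1052 ≈ 2.507 μg/mL.

2.5 μg/mL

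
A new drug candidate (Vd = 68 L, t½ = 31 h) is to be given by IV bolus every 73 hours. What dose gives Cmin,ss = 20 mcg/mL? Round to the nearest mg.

5597 mg

τ/t½ = 73/31 ≈ 2.3548, so f = (1/2)^(73/31) ≈ 0.195489.
Cmin,ss = (D/Vd)·f/(1−f), so D = Cmin,ss·Vd·(1−f)/f.
D = 20 × 68 × (1−f)/f ≈ 20 × 68 × 4.11538 ≈ 5596.92 mg.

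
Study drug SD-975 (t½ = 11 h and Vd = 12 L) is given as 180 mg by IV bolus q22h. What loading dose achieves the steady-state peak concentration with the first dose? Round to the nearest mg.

f = (1/2)^(22/11) ≈ 0.250000; accumulation ratio R = 1/(1−f) ≈ 1.33333.
Loading dose to hit Cmax,ss on first dose: D_load = D_maint·R ≈ 180 × 1.33333 ≈ 240.00 mg.

240 mg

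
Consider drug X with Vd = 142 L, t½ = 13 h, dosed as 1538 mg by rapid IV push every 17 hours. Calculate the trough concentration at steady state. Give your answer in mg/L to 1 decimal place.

τ/t½ = 17/13 ≈ 1.3077, so fraction remaining f = (1/2)^(17/13) ≈ 0.4040.
At steady state, accumulation factor R = 1/(1 − e^(−kτ)) ≈ 1.6779.
Each bolus raises the concentration by D/Vd = 1538/142 ≈ 10.831 mg/L.
Cmax,ss = C₀/(1 − f) ≈ 10.831/0.5960 ≈ 18.173 mg/L.
Steady-state trough Cmin,ss = Cmax,ss·f ≈ 18.173 × 0.4040 ≈ 7.342 mg/L.

7.3 mg/L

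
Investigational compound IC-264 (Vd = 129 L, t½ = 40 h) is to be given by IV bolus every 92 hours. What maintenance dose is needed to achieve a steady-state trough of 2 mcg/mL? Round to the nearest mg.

τ/t½ = 92/40 ≈ 2.3, so f = (1/2)^(92/40) ≈ 0.203063.
Cmin,ss = (D/Vd)·f/(1−f), so D = Cmin,ss·Vd·(1−f)/f.
D = 2 × 129 × (1−f)/f ≈ 2 × 129 × 3.92458 ≈ 1012.54 mg.

1013 mg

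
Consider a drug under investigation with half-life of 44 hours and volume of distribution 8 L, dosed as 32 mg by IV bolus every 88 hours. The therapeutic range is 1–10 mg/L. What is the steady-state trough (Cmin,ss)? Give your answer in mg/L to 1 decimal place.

1.3 mg/L

τ = 88 h = 2 half-lives, so f = (1/2)^2 = 0.25.
Accumulation ratio R = 1/(1 − f) = 1/0.75 = 4/3.
Single-dose peak C₀ = D/Vd = 32/8 = 4 mg/L.
Steady-state peak Cmax,ss = C₀·R = 4 × 4/3 ≈ 5.333 mg/L.
Steady-state trough Cmin,ss = Cmax,ss·f ≈ 5.333 × 0.25 ≈ 1.333 mg/L.
Trough 1.3 mg/L vs MEC 1 mg/L: adequate.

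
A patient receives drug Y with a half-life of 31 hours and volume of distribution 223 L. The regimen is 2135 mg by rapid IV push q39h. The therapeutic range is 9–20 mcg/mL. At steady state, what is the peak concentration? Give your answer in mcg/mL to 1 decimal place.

Over one 39-h interval, 39/31 ≈ 1.2581 half-lives elapse, leaving f ≈ 0.4181 of each dose.
Accumulation ratio R = 1/(1 − f) ≈ 1/0.5819 ≈ 1.7185.
Single-dose peak C₀ = D/Vd = 2135/223 ≈ 9.574 mcg/mL.
Cmax,ss = C₀/(1 − f) ≈ 9.574/0.5819 ≈ 16.453 mcg/mL.
Peak 16.5 mcg/mL vs MTC 20 mcg/mL: below toxic threshold.

16.5 mcg/mL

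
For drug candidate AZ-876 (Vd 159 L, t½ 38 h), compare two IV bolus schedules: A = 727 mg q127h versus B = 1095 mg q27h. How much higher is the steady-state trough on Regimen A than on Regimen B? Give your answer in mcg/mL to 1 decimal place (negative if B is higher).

-10.3 mcg/mL

Regimen A: f = (1/2)^(127/38) ≈ 0.0986; Cmin,ss = (727/159)·f/(1−f) ≈ 0.500 mcg/mL.
Regimen B: f = (1/2)^(27/38) ≈ 0.6111; Cmin,ss = (1095/159)·f/(1−f) ≈ 10.822 mcg/mL.
Difference ≈ 0.500 − 10.822 ≈ -10.322 mcg/mL.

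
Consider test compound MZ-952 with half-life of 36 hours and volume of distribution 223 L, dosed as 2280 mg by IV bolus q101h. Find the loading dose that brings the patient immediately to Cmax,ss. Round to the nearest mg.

2661 mg

f = (1/2)^(101/36) ≈ 0.143035; accumulation ratio R = 1/(1−f) ≈ 1.16691.
Loading dose to hit Cmax,ss on first dose: D_load = D_maint·R ≈ 2280 × 1.16691 ≈ 2660.55 mg.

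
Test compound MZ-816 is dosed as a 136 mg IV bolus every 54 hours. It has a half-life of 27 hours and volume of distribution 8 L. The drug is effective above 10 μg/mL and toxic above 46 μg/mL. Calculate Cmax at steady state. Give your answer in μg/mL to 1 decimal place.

22.7 μg/mL

τ = 54 h = 2 half-lives, so f = (1/2)^2 = 0.25.
Accumulation ratio R = 1/(1 − f) = 1/0.75 = 4/3.
Single-dose peak C₀ = D/Vd = 136/8 = 17 μg/mL.
Steady-state peak Cmax,ss = C₀·R = 17 × 4/3 ≈ 22.667 μg/mL.
Peak 22.7 μg/mL vs MTC 46 μg/mL: below toxic threshold.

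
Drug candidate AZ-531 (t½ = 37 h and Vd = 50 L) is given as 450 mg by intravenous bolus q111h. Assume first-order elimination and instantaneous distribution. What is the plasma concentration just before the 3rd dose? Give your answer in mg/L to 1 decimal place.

1.3 mg/L

f = (1/2)^(τ/t½) = (1/2)^(111/37) ≈ 0.1250.
C₀ = D/Vd = 450/50 ≈ 9.000 mg/L.
Before the 3rd dose, 2 doses have been given. Superposition: Cmin = C₀·(f + f²).
≈ 9.000 × (0.1250 + 0.0156) ≈ 9.000 × 0.1406 ≈ 1.265 mg/L.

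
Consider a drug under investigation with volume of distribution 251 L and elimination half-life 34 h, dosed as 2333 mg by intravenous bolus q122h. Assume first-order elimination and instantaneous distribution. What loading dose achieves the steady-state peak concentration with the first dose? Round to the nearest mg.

2545 mg

f = (1/2)^(122/34) ≈ 0.083145; accumulation ratio R = 1/(1−f) ≈ 1.09069.
Loading dose to hit Cmax,ss on first dose: D_load = D_maint·R ≈ 2333 × 1.09069 ≈ 2544.58 mg.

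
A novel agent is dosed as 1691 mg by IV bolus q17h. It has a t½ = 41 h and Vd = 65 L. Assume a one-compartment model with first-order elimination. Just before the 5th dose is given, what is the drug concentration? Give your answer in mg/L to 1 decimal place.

53.4 mg/L

f = (1/2)^(τ/t½) = (1/2)^(17/41) ≈ 0.7502.
C₀ = D/Vd = 1691/65 ≈ 26.015 mg/L.
Before the 5th dose, 4 doses have been given. Superposition: Cmin = C₀·(f + f² + … + f^4).
≈ 26.015 × (0.7502 + 0.5628 + 0.4222 + 0.3167) ≈ 26.015 × 2.0519 ≈ 53.380 mg/L.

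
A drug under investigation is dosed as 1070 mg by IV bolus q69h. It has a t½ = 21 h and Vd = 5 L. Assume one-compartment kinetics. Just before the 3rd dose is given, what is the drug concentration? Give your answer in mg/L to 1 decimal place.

24.2 mg/L

f = (1/2)^(τ/t½) = (1/2)^(69/21) ≈ 0.1025.
C₀ = D/Vd = 1070/5 ≈ 214.000 mg/L.
Before the 3rd dose, 2 doses have been given. Superposition: Cmin = C₀·(f + f²).
≈ 214.000 × (0.1025 + 0.0105) ≈ 214.000 × 0.1130 ≈ 24.182 mg/L.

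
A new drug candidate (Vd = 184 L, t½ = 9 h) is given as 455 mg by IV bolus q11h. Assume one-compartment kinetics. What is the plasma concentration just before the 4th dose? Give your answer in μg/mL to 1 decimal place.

1.7 μg/mL

f = (1/2)^(τ/t½) = (1/2)^(11/9) ≈ 0.4286.
C₀ = D/Vd = 455/184 ≈ 2.473 μg/mL.
Before the 4th dose, 3 doses have been given. Superposition: Cmin = C₀·(f + f² + … + f^3).
≈ 2.473 × (0.4286 + 0.1837 + 0.0787) ≈ 2.473 × 0.6910 ≈ 1.709 μg/mL.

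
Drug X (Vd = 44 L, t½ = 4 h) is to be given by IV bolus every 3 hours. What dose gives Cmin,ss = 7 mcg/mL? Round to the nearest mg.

210 mg

τ/t½ = 3/4 ≈ 0.75, so f = (1/2)^(3/4) ≈ 0.594604.
Cmin,ss = (D/Vd)·f/(1−f), so D = Cmin,ss·Vd·(1−f)/f.
D = 7 × 44 × (1−f)/f ≈ 7 × 44 × 0.68179 ≈ 209.99 mg.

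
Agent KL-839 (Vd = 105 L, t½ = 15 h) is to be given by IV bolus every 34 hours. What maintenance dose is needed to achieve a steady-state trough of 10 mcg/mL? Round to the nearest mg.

τ/t½ = 34/15 ≈ 2.2667, so f = (1/2)^(34/15) ≈ 0.207809.
Cmin,ss = (D/Vd)·f/(1−f), so D = Cmin,ss·Vd·(1−f)/f.
D = 10 × 105 × (1−f)/f ≈ 10 × 105 × 3.81211 ≈ 4002.72 mg.

4003 mg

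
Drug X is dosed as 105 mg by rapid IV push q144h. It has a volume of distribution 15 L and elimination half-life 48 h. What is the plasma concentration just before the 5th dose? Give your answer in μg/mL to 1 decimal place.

1.0 μg/mL

f = (1/2)^(τ/t½) = (1/2)^(144/48) ≈ 0.1250.
C₀ = D/Vd = 105/15 ≈ 7.000 μg/mL.
Before the 5th dose, 4 doses have been given. Superposition: Cmin = C₀·(f + f² + … + f^4).
≈ 7.000 × (0.1250 + 0.0156 + 0.0020 + 0.0002) ≈ 7.000 × 0.1428 ≈ 1.000 μg/mL.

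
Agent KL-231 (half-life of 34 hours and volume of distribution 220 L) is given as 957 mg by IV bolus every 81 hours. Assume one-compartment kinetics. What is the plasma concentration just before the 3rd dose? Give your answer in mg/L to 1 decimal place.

f = (1/2)^(τ/t½) = (1/2)^(81/34) ≈ 0.1918.
C₀ = D/Vd = 957/220 ≈ 4.350 mg/L.
Before the 3rd dose, 2 doses have been given. Superposition: Cmin = C₀·(f + f²).
≈ 4.350 × (0.1918 + 0.0368) ≈ 4.350 × 0.2286 ≈ 0.994 mg/L.

1.0 mg/L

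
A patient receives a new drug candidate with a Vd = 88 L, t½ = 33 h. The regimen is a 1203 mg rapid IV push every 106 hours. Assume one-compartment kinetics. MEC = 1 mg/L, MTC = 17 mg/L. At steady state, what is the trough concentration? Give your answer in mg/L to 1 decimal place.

Over one 106-h interval, 106/33 ≈ 3.2121 half-lives elapse, leaving f ≈ 0.1079 of each dose.
Single-dose peak C₀ = D/Vd = 1203/88 ≈ 13.670 mg/L.
Steady-state trough Cmin,ss = C₀·f/(1−f) ≈ 13.670 × 0.1079/0.8921 ≈ 1.653 mg/L.
Trough 1.7 mg/L vs MEC 1 mg/L: adequate.

1.7 mg/L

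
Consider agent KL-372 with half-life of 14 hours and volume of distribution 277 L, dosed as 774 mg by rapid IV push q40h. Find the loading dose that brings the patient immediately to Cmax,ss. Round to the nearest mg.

f = (1/2)^(40/14) ≈ 0.138011; accumulation ratio R = 1/(1−f) ≈ 1.16011.
Loading dose to hit Cmax,ss on first dose: D_load = D_maint·R ≈ 774 × 1.16011 ≈ 897.93 mg.

898 mg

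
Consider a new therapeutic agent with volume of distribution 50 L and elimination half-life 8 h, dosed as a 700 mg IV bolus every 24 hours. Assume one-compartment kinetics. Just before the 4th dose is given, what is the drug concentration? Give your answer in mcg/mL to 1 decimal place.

2.0 mcg/mL

f = (1/2)^(τ/t½) = (1/2)^(24/8) ≈ 0.1250.
C₀ = D/Vd = 700/50 ≈ 14.000 mcg/mL.
Before the 4th dose, 3 doses have been given. Superposition: Cmin = C₀·(f + f² + … + f^3).
≈ 14.000 × (0.1250 + 0.0156 + 0.0020) ≈ 14.000 × 0.1426 ≈ 1.996 mcg/mL.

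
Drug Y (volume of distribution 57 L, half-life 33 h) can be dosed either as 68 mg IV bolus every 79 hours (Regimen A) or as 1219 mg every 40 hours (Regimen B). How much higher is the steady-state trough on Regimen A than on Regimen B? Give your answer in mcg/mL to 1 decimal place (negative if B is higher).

-16.0 mcg/mL

Regimen A: f = (1/2)^(79/33) ≈ 0.1903; Cmin,ss = (68/57)·f/(1−f) ≈ 0.280 mcg/mL.
Regimen B: f = (1/2)^(40/33) ≈ 0.4316; Cmin,ss = (1219/57)·f/(1−f) ≈ 16.239 mcg/mL.
Difference ≈ 0.280 − 16.239 ≈ -15.959 mcg/mL.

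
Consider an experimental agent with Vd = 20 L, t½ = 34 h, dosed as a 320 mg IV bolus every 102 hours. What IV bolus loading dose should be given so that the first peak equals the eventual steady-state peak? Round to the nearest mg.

366 mg

f = (1/2)^(102/34) ≈ 0.125000; accumulation ratio R = 1/(1−f) ≈ 1.14286.
Loading dose to hit Cmax,ss on first dose: D_load = D_maint·R ≈ 320 × 1.14286 ≈ 365.72 mg.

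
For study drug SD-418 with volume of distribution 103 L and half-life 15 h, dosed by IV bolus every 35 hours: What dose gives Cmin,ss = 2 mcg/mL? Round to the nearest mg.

832 mg

τ/t½ = 35/15 ≈ 2.3333, so f = (1/2)^(35/15) ≈ 0.198425.
Cmin,ss = (D/Vd)·f/(1−f), so D = Cmin,ss·Vd·(1−f)/f.
D = 2 × 103 × (1−f)/f ≈ 2 × 103 × 4.03969 ≈ 832.18 mg.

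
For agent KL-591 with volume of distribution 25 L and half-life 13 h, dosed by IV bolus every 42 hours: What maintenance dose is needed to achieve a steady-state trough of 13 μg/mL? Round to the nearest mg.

τ/t½ = 42/13 ≈ 3.2308, so f = (1/2)^(42/13) ≈ 0.106523.
Cmin,ss = (D/Vd)·f/(1−f), so D = Cmin,ss·Vd·(1−f)/f.
D = 13 × 25 × (1−f)/f ≈ 13 × 25 × 8.38764 ≈ 2725.98 mg.

2726 mg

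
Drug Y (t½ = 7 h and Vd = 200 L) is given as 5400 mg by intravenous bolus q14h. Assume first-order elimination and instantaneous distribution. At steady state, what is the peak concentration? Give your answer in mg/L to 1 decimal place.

τ = 14 h = 2 half-lives, so f = (1/2)^2 = 0.25.
At steady state, R = 1/(1 − 0.25) = 4/3.
Single-dose peak C₀ = D/Vd = 5400/200 = 27 mg/L.
Steady-state peak Cmax,ss = C₀·R = 27 × 4/3 ≈ 36.000 mg/L.

36.0 mg/L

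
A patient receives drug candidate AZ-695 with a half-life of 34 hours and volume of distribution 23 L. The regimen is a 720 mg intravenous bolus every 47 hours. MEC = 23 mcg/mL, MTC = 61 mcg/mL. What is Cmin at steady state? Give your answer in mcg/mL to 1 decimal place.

19.5 mcg/mL

τ/t½ = 47/34 ≈ 1.3824, so fraction remaining f = (1/2)^(47/34) ≈ 0.3836.
Accumulation ratio R = 1/(1 − f) ≈ 1/0.6164 ≈ 1.6223.
Each bolus raises the concentration by D/Vd = 720/23 ≈ 31.304 mcg/mL.
Steady-state peak Cmax,ss = C₀·R ≈ 31.304 × 1.6223 ≈ 50.784 mcg/mL.
One interval later, Cmin,ss = Cmax,ss·e^(−kτ) ≈ 50.784 × 0.3836 ≈ 19.481 mcg/mL.
Trough 19.5 mcg/mL vs MEC 23 mcg/mL: subtherapeutic.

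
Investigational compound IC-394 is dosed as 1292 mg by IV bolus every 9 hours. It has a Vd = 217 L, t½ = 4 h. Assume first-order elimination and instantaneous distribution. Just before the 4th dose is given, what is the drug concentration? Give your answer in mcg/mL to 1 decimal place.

1.6 mcg/mL

f = (1/2)^(τ/t½) = (1/2)^(9/4) ≈ 0.2102.
C₀ = D/Vd = 1292/217 ≈ 5.954 mcg/mL.
Before the 4th dose, 3 doses have been given. Superposition: Cmin = C₀·(f + f² + … + f^3).
≈ 5.954 × (0.2102 + 0.0442 + 0.0093) ≈ 5.954 × 0.2637 ≈ 1.570 mcg/mL.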